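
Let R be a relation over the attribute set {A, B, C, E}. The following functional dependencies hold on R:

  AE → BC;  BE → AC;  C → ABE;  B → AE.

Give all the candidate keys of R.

B, C, AE

{B}⁺: B→AE adds A, E; AE→BC adds C → {A, B, C, E}.
{C}⁺: C→ABE adds A, B, E → {A, B, C, E}.
{A, E}⁺: AE→BC adds B, C → {A, B, C, E}. Minimal: {E}⁺ = {E}; {A}⁺ = {A} — none reach the full schema.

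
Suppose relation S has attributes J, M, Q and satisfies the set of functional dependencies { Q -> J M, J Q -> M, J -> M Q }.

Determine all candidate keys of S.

{J}, {Q}

{J}⁺: J→MQ adds M, Q → {J, M, Q}.
{Q}⁺: Q→JM adds J, M → {J, M, Q}.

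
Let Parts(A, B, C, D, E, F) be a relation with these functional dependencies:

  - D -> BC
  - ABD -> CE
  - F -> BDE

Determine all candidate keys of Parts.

(A, F)

Attributes A, F never appear on any right-hand side, so every candidate key must contain {A, F}.
{A, F}⁺ = {A, B, C, D, E, F}, which is all of the schema, so {A, F} is the only candidate key.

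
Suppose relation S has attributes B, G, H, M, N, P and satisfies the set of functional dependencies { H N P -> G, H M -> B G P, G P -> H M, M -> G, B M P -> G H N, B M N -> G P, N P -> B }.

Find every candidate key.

{G, P}⁺: GP→HM adds H, M; HM→BGP adds B; BMP→GHN adds N → {B, G, H, M, N, P}. Minimal: {P}⁺ = {P}; {G}⁺ = {G} — none reach the full schema.
{H, M}⁺: HM→BGP adds B, G, P; BMP→GHN adds N → {B, G, H, M, N, P}. Minimal: {M}⁺ = {G, M}; {H}⁺ = {H} — none reach the full schema.
{M, P}⁺: M→G adds G; GP→HM adds H; HM→BGP adds B; BMP→GHN adds N → {B, G, H, M, N, P}. Minimal: {P}⁺ = {P}; {M}⁺ = {G, M} — none reach the full schema.
{B, M, N}⁺: M→G adds G; BMN→GP adds P; GP→HM adds H → {B, G, H, M, N, P}. Minimal: {M, N}⁺ = {G, M, N}; {B, N}⁺ = {B, N}; {B, M}⁺ = {B, G, M} — none reach the full schema.
{H, N, P}⁺: HNP→G adds G; GP→HM adds M; NP→B adds B → {B, G, H, M, N, P}. Minimal: {N, P}⁺ = {B, N, P}; {H, P}⁺ = {H, P}; {H, N}⁺ = {H, N} — none reach the full schema.

GP, HM, MP, BMN, HNP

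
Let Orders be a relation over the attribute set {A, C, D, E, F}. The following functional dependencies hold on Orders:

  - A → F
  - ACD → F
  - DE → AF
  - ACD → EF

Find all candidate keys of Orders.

{A, C, D}⁺: A→F adds F; ACD→EF adds E → {A, C, D, E, F}. Minimal: {C, D}⁺ = {C, D}; {A, D}⁺ = {A, D, F}; {A, C}⁺ = {A, C, F} — none reach the full schema.
{C, D, E}⁺: DE→AF adds A, F → {A, C, D, E, F}. Minimal: {D, E}⁺ = {A, D, E, F}; {C, E}⁺ = {C, E}; {C, D}⁺ = {C, D} — none reach the full schema.
Any other superkey contains one of these as a subset, so there are no further candidate keys.

{A, C, D}, {C, D, E}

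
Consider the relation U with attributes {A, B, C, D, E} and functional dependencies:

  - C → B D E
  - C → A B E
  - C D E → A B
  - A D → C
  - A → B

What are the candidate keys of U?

{C}⁺: C→BDE adds B, D, E; C→ABE adds A → {A, B, C, D, E}.
{A, D}⁺: AD→C adds C; A→B adds B; C→BDE adds E → {A, B, C, D, E}. Minimal: {D}⁺ = {D}; {A}⁺ = {A, B} — none reach the full schema.
Any other superkey contains one of these as a subset, so there are no further candidate keys.

(C), (A, D)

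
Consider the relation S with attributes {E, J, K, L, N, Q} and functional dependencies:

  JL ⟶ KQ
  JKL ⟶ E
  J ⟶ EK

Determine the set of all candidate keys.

{J, L, N}

Attributes J, L, N never appear on any right-hand side, so every candidate key must contain {J, L, N}.
{J, L, N}⁺ = {E, J, K, L, N, Q}, which is all of the schema, so {J, L, N} is the only candidate key.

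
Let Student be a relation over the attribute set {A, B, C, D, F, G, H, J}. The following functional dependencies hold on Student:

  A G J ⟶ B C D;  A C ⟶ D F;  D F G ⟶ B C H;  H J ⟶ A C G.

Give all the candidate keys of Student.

Attribute J never appears on the right-hand side of any dependency, so J must belong to every candidate key.
{J}⁺ = {J}, which is not all of the schema, so we must add further attributes.
{H, J}⁺: HJ→ACG adds A, C, G; AGJ→BCD adds B, D; AC→DF adds F → {A, B, C, D, F, G, H, J}. Minimal: {J}⁺ = {J}; {H}⁺ = {H} — none reach the full schema.
{A, G, J}⁺: AGJ→BCD adds B, C, D; AC→DF adds F; DFG→BCH adds H → {A, B, C, D, F, G, H, J}. Minimal: {G, J}⁺ = {G, J}; {A, J}⁺ = {A, J}; {A, G}⁺ = {A, G} — none reach the full schema.
{D, F, G, J}⁺: DFG→BCH adds B, C, H; HJ→ACG adds A → {A, B, C, D, F, G, H, J}. Minimal: {F, G, J}⁺ = {F, G, J}; {D, G, J}⁺ = {D, G, J}; {D, F, J}⁺ = {D, F, J}; … — none reach the full schema.

HJ; AGJ; DFGJ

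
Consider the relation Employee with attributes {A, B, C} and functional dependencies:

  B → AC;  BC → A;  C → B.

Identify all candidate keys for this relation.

{B}; {C}

{B}⁺: B→AC adds A, C → {A, B, C}.
{C}⁺: C→B adds B; B→AC adds A → {A, B, C}.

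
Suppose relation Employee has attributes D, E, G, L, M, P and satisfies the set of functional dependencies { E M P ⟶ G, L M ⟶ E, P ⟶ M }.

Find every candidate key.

Attributes D, L, P never appear on any right-hand side, so every candidate key must contain {D, L, P}.
{D, L, P}⁺ = {D, E, G, L, M, P}, which is all of the schema, so {D, L, P} is the only candidate key.

DLP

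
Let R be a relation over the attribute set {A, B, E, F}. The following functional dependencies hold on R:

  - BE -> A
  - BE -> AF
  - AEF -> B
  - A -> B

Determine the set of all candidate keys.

Attribute E never appears on the right-hand side of any dependency, so E must belong to every candidate key.
{E}⁺ = {E}, which is not all of the schema, so we must add further attributes.
{A, E}⁺: A→B adds B; BE→AF adds F → {A, B, E, F}. Minimal: {E}⁺ = {E}; {A}⁺ = {A, B} — none reach the full schema.
{B, E}⁺: BE→A adds A; BE→AF adds F → {A, B, E, F}. Minimal: {E}⁺ = {E}; {B}⁺ = {B} — none reach the full schema.
Any other superkey contains one of these as a subset, so there are no further candidate keys.

{A, E}, {B, E}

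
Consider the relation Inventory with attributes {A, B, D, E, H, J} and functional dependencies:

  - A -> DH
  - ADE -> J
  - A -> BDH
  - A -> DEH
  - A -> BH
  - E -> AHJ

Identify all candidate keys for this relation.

{A}⁺: A→DH adds D, H; A→BDH adds B; A→DEH adds E; E→AHJ adds J → {A, B, D, E, H, J}.
{E}⁺: E→AHJ adds A, H, J; A→DH adds D; A→BDH adds B → {A, B, D, E, H, J}.
Any other superkey contains one of these as a subset, so there are no further candidate keys.

A, E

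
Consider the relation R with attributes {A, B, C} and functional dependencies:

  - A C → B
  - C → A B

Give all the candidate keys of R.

Attribute C never appears on the right-hand side of any dependency, so C must belong to every candidate key.
{C}⁺ = {A, B, C}, which is all of the schema, so {C} is the only candidate key.

{C}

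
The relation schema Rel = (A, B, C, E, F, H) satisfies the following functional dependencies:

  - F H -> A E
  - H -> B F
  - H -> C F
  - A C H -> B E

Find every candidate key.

Attribute H never appears on the right-hand side of any dependency, so H must belong to every candidate key.
{H}⁺ = {A, B, C, E, F, H}, which is all of the schema, so {H} is the only candidate key.

{H}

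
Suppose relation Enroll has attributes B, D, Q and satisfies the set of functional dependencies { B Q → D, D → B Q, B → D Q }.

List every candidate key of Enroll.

{B}⁺: B→DQ adds D, Q → {B, D, Q}.
{D}⁺: D→BQ adds B, Q → {B, D, Q}.
Any other superkey contains one of these as a subset, so there are no further candidate keys.

{B}; {D}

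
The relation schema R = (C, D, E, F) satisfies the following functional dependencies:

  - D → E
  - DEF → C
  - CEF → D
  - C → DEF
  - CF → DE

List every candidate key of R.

{C}, {D, F}

{C}⁺: C→DEF adds D, E, F → {C, D, E, F}.
{D, F}⁺: D→E adds E; DEF→C adds C → {C, D, E, F}.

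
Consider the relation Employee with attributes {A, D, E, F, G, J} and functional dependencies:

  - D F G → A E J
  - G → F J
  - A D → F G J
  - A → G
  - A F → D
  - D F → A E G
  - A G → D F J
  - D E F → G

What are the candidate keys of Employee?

{A}⁺: A→G adds G; AG→DFJ adds D, F, J; DFG→AEJ adds E → {A, D, E, F, G, J}.
{D, F}⁺: DF→AEG adds A, E, G; AG→DFJ adds J → {A, D, E, F, G, J}. Minimal: {F}⁺ = {F}; {D}⁺ = {D} — none reach the full schema.
{D, G}⁺: G→FJ adds F, J; DF→AEG adds A, E → {A, D, E, F, G, J}. Minimal: {G}⁺ = {F, G, J}; {D}⁺ = {D} — none reach the full schema.
Any other superkey contains one of these as a subset, so there are no further candidate keys.

{A}, {D, F}, {D, G}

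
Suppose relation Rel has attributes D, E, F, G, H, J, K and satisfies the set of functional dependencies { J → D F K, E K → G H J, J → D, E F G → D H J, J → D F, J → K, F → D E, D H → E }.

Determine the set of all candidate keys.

J, EK, FG, FK, DHK

{J}⁺: J→DFK adds D, F, K; F→DE adds E; EK→GHJ adds G, H → {D, E, F, G, H, J, K}.
{E, K}⁺: EK→GHJ adds G, H, J; J→D adds D; J→DF adds F → {D, E, F, G, H, J, K}. Minimal: {K}⁺ = {K}; {E}⁺ = {E} — none reach the full schema.
{F, G}⁺: F→DE adds D, E; EFG→DHJ adds H, J; J→K adds K → {D, E, F, G, H, J, K}. Minimal: {G}⁺ = {G}; {F}⁺ = {D, E, F} — none reach the full schema.
{F, K}⁺: F→DE adds D, E; EK→GHJ adds G, H, J → {D, E, F, G, H, J, K}. Minimal: {K}⁺ = {K}; {F}⁺ = {D, E, F} — none reach the full schema.
{D, H, K}⁺: DH→E adds E; EK→GHJ adds G, J; J→DF adds F → {D, E, F, G, H, J, K}. Minimal: {H, K}⁺ = {H, K}; {D, K}⁺ = {D, K}; {D, H}⁺ = {D, E, H} — none reach the full schema.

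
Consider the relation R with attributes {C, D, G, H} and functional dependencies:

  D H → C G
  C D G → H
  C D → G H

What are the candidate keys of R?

{C, D}; {D, H}

{C, D}⁺: CD→GH adds G, H → {C, D, G, H}.
{D, H}⁺: DH→CG adds C, G → {C, D, G, H}.
Any other superkey contains one of these as a subset, so there are no further candidate keys.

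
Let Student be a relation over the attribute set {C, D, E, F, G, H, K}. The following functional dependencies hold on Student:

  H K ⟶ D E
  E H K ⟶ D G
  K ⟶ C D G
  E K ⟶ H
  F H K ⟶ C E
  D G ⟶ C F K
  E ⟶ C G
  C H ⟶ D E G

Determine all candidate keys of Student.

{C, H}⁺: CH→DEG adds D, E, G; DG→CFK adds F, K → {C, D, E, F, G, H, K}. Minimal: {H}⁺ = {H}; {C}⁺ = {C} — none reach the full schema.
{D, E}⁺: E→CG adds C, G; DG→CFK adds F, K; EK→H adds H → {C, D, E, F, G, H, K}. Minimal: {E}⁺ = {C, E, G}; {D}⁺ = {D} — none reach the full schema.
{E, H}⁺: E→CG adds C, G; CH→DEG adds D; DG→CFK adds F, K → {C, D, E, F, G, H, K}. Minimal: {H}⁺ = {H}; {E}⁺ = {C, E, G} — none reach the full schema.
{E, K}⁺: K→CDG adds C, D, G; EK→H adds H; DG→CFK adds F → {C, D, E, F, G, H, K}. Minimal: {K}⁺ = {C, D, F, G, K}; {E}⁺ = {C, E, G} — none reach the full schema.
{H, K}⁺: HK→DE adds D, E; EHK→DG adds G; K→CDG adds C; DG→CFK adds F → {C, D, E, F, G, H, K}. Minimal: {K}⁺ = {C, D, F, G, K}; {H}⁺ = {H} — none reach the full schema.
{D, G, H}⁺: DG→CFK adds C, F, K; CH→DEG adds E → {C, D, E, F, G, H, K}. Minimal: {G, H}⁺ = {G, H}; {D, H}⁺ = {D, H}; {D, G}⁺ = {C, D, F, G, K} — none reach the full schema.
Any other superkey contains one of these as a subset, so there are no further candidate keys.

{C, H}, {D, E}, {E, H}, {E, K}, {H, K}, {D, G, H}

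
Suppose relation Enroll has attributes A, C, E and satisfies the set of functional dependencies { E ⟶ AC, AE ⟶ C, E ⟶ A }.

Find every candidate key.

{E}

Attribute E never appears on the right-hand side of any dependency, so E must belong to every candidate key.
{E}⁺ = {A, C, E}, which is all of the schema, so {E} is the only candidate key.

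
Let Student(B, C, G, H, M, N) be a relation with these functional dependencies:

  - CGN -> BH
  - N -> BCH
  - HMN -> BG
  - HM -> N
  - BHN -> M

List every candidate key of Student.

{N}⁺: N→BCH adds B, C, H; BHN→M adds M; HMN→BG adds G → {B, C, G, H, M, N}.
{H, M}⁺: HM→N adds N; N→BCH adds B, C; HMN→BG adds G → {B, C, G, H, M, N}.

N; HM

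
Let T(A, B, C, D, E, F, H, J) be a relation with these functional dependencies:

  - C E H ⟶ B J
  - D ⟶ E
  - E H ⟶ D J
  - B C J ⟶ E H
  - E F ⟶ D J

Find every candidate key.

{A, B, C, D, F}; {A, B, C, E, F}; {A, B, C, F, J}; {A, C, D, F, H}; {A, C, E, F, H}

{A, B, C, D, F}⁺: D→E adds E; EF→DJ adds J; BCJ→EH adds H → {A, B, C, D, E, F, H, J}.
{A, B, C, E, F}⁺: EF→DJ adds D, J; BCJ→EH adds H → {A, B, C, D, E, F, H, J}.
{A, B, C, F, J}⁺: BCJ→EH adds E, H; EF→DJ adds D → {A, B, C, D, E, F, H, J}.
{A, C, D, F, H}⁺: D→E adds E; EH→DJ adds J; CEH→BJ adds B → {A, B, C, D, E, F, H, J}.
{A, C, E, F, H}⁺: CEH→BJ adds B, J; EH→DJ adds D → {A, B, C, D, E, F, H, J}.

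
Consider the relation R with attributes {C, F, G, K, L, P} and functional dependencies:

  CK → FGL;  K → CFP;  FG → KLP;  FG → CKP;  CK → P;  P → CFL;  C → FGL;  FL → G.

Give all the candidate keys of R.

{C}⁺: C→FGL adds F, G, L; FG→KLP adds K, P → {C, F, G, K, L, P}.
{K}⁺: K→CFP adds C, F, P; P→CFL adds L; C→FGL adds G → {C, F, G, K, L, P}.
{P}⁺: P→CFL adds C, F, L; C→FGL adds G; FG→KLP adds K → {C, F, G, K, L, P}.
{F, G}⁺: FG→KLP adds K, L, P; FG→CKP adds C → {C, F, G, K, L, P}. Minimal: {G}⁺ = {G}; {F}⁺ = {F} — none reach the full schema.
{F, L}⁺: FL→G adds G; FG→KLP adds K, P; FG→CKP adds C → {C, F, G, K, L, P}. Minimal: {L}⁺ = {L}; {F}⁺ = {F} — none reach the full schema.

C, K, P, FG, FL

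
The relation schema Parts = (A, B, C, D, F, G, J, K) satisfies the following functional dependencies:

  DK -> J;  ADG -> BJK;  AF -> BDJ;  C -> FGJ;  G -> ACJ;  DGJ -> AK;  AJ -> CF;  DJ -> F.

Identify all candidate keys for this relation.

{C}⁺: C→FGJ adds F, G, J; G→ACJ adds A; AF→BDJ adds B, D; DGJ→AK adds K → {A, B, C, D, F, G, J, K}.
{G}⁺: G→ACJ adds A, C, J; AJ→CF adds F; AF→BDJ adds B, D; DGJ→AK adds K → {A, B, C, D, F, G, J, K}.
{A, F}⁺: AF→BDJ adds B, D, J; AJ→CF adds C; C→FGJ adds G; DGJ→AK adds K → {A, B, C, D, F, G, J, K}. Minimal: {F}⁺ = {F}; {A}⁺ = {A} — none reach the full schema.
{A, J}⁺: AJ→CF adds C, F; AF→BDJ adds B, D; C→FGJ adds G; DGJ→AK adds K → {A, B, C, D, F, G, J, K}. Minimal: {J}⁺ = {J}; {A}⁺ = {A} — none reach the full schema.
{A, D, K}⁺: DK→J adds J; AJ→CF adds C, F; AF→BDJ adds B; C→FGJ adds G → {A, B, C, D, F, G, J, K}. Minimal: {D, K}⁺ = {D, F, J, K}; {A, K}⁺ = {A, K}; {A, D}⁺ = {A, D} — none reach the full schema.
Any other superkey contains one of these as a subset, so there are no further candidate keys.

{C}, {G}, {A, F}, {A, J}, {A, D, K}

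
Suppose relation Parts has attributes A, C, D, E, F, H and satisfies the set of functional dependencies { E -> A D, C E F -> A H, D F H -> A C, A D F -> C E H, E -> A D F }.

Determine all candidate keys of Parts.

{E}⁺: E→AD adds A, D; E→ADF adds F; ADF→CEH adds C, H → {A, C, D, E, F, H}.
{A, D, F}⁺: ADF→CEH adds C, E, H → {A, C, D, E, F, H}. Minimal: {D, F}⁺ = {D, F}; {A, F}⁺ = {A, F}; {A, D}⁺ = {A, D} — none reach the full schema.
{D, F, H}⁺: DFH→AC adds A, C; ADF→CEH adds E → {A, C, D, E, F, H}. Minimal: {F, H}⁺ = {F, H}; {D, H}⁺ = {D, H}; {D, F}⁺ = {D, F} — none reach the full schema.

{E}, {A, D, F}, {D, F, H}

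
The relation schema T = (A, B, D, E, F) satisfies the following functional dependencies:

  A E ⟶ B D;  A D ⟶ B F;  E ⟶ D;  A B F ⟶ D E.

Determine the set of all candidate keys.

Attribute A never appears on the right-hand side of any dependency, so A must belong to every candidate key.
{A}⁺ = {A}, which is not all of the schema, so we must add further attributes.
{A, D}⁺: AD→BF adds B, F; ABF→DE adds E → {A, B, D, E, F}. Minimal: {D}⁺ = {D}; {A}⁺ = {A} — none reach the full schema.
{A, E}⁺: AE→BD adds B, D; AD→BF adds F → {A, B, D, E, F}. Minimal: {E}⁺ = {D, E}; {A}⁺ = {A} — none reach the full schema.
{A, B, F}⁺: ABF→DE adds D, E → {A, B, D, E, F}. Minimal: {B, F}⁺ = {B, F}; {A, F}⁺ = {A, F}; {A, B}⁺ = {A, B} — none reach the full schema.
Any other superkey contains one of these as a subset, so there are no further candidate keys.

{A, D}; {A, E}; {A, B, F}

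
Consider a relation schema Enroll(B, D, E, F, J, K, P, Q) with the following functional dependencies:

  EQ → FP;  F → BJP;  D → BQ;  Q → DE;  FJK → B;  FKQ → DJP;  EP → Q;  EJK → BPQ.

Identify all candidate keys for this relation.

DK, KQ, EFK, EJK, EKP

Attribute K never appears on the right-hand side of any dependency, so K must belong to every candidate key.
{K}⁺ = {K}, which is not all of the schema, so we must add further attributes.
{D, K}⁺: D→BQ adds B, Q; Q→DE adds E; EQ→FP adds F, P; F→BJP adds J → {B, D, E, F, J, K, P, Q}. Minimal: {K}⁺ = {K}; {D}⁺ = {B, D, E, F, J, P, Q} — none reach the full schema.
{K, Q}⁺: Q→DE adds D, E; EQ→FP adds F, P; F→BJP adds B, J → {B, D, E, F, J, K, P, Q}. Minimal: {Q}⁺ = {B, D, E, F, J, P, Q}; {K}⁺ = {K} — none reach the full schema.
{E, F, K}⁺: F→BJP adds B, J, P; EP→Q adds Q; Q→DE adds D → {B, D, E, F, J, K, P, Q}. Minimal: {F, K}⁺ = {B, F, J, K, P}; {E, K}⁺ = {E, K}; {E, F}⁺ = {B, D, E, F, J, P, Q} — none reach the full schema.
{E, J, K}⁺: EJK→BPQ adds B, P, Q; EQ→FP adds F; Q→DE adds D → {B, D, E, F, J, K, P, Q}. Minimal: {J, K}⁺ = {J, K}; {E, K}⁺ = {E, K}; {E, J}⁺ = {E, J} — none reach the full schema.
{E, K, P}⁺: EP→Q adds Q; EQ→FP adds F; F→BJP adds B, J; Q→DE adds D → {B, D, E, F, J, K, P, Q}. Minimal: {K, P}⁺ = {K, P}; {E, P}⁺ = {B, D, E, F, J, P, Q}; {E, K}⁺ = {E, K} — none reach the full schema.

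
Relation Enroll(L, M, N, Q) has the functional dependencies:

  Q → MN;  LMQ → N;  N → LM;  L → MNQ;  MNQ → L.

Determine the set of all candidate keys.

{L}⁺: L→MNQ adds M, N, Q → {L, M, N, Q}.
{N}⁺: N→LM adds L, M; L→MNQ adds Q → {L, M, N, Q}.
{Q}⁺: Q→MN adds M, N; N→LM adds L → {L, M, N, Q}.

{L}, {N}, {Q}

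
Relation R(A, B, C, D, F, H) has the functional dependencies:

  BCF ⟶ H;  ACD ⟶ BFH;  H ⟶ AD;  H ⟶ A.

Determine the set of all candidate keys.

{C, H}; {A, C, D}; {B, C, F}

Attribute C never appears on the right-hand side of any dependency, so C must belong to every candidate key.
{C}⁺ = {C}, which is not all of the schema, so we must add further attributes.
{C, H}⁺: H→AD adds A, D; ACD→BFH adds B, F → {A, B, C, D, F, H}.
{A, C, D}⁺: ACD→BFH adds B, F, H → {A, B, C, D, F, H}.
{B, C, F}⁺: BCF→H adds H; H→AD adds A, D → {A, B, C, D, F, H}.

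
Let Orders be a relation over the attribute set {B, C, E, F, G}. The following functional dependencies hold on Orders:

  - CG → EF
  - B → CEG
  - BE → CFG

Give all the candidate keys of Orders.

Attribute B never appears on the right-hand side of any dependency, so B must belong to every candidate key.
{B}⁺ = {B, C, E, F, G}, which is all of the schema, so {B} is the only candidate key.

{B}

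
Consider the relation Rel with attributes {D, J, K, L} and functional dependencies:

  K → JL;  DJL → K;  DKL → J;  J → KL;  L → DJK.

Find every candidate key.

{J}, {K}, {L}

{J}⁺: J→KL adds K, L; L→DJK adds D → {D, J, K, L}.
{K}⁺: K→JL adds J, L; L→DJK adds D → {D, J, K, L}.
{L}⁺: L→DJK adds D, J, K → {D, J, K, L}.
Any other superkey contains one of these as a subset, so there are no further candidate keys.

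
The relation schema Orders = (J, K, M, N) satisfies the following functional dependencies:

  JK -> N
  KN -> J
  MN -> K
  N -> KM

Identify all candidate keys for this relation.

{N}; {J, K}

{N}⁺: N→KM adds K, M; KN→J adds J → {J, K, M, N}.
{J, K}⁺: JK→N adds N; N→KM adds M → {J, K, M, N}.
Any other superkey contains one of these as a subset, so there are no further candidate keys.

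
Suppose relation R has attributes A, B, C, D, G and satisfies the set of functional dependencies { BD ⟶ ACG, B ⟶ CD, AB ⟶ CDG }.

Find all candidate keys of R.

{B}

Attribute B never appears on the right-hand side of any dependency, so B must belong to every candidate key.
{B}⁺ = {A, B, C, D, G}, which is all of the schema, so {B} is the only candidate key.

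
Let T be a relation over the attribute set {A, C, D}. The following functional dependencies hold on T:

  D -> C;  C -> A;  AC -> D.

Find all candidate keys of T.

{C}⁺: C→A adds A; AC→D adds D → {A, C, D}.
{D}⁺: D→C adds C; C→A adds A → {A, C, D}.

C, D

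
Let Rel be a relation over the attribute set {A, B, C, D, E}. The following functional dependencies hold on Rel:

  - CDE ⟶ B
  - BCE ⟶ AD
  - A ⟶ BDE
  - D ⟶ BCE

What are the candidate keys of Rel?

{A}⁺: A→BDE adds B, D, E; D→BCE adds C → {A, B, C, D, E}.
{D}⁺: D→BCE adds B, C, E; BCE→AD adds A → {A, B, C, D, E}.
{B, C, E}⁺: BCE→AD adds A, D → {A, B, C, D, E}.

{A}, {D}, {B, C, E}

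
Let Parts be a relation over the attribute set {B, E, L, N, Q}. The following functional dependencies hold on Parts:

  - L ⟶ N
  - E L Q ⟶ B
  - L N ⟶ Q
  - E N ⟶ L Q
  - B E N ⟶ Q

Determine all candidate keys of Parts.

Attribute E never appears on the right-hand side of any dependency, so E must belong to every candidate key.
{E}⁺ = {E}, which is not all of the schema, so we must add further attributes.
{E, L}⁺: L→N adds N; LN→Q adds Q; ELQ→B adds B → {B, E, L, N, Q}. Minimal: {L}⁺ = {L, N, Q}; {E}⁺ = {E} — none reach the full schema.
{E, N}⁺: EN→LQ adds L, Q; ELQ→B adds B → {B, E, L, N, Q}. Minimal: {N}⁺ = {N}; {E}⁺ = {E} — none reach the full schema.
Any other superkey contains one of these as a subset, so there are no further candidate keys.

(E, L); (E, N)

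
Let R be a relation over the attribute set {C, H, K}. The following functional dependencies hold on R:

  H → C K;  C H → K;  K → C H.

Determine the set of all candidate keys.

H, K

{H}⁺: H→CK adds C, K → {C, H, K}.
{K}⁺: K→CH adds C, H → {C, H, K}.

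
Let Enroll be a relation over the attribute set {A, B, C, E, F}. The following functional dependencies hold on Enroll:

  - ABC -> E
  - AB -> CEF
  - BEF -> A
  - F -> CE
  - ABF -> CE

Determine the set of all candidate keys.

{A, B}; {B, F}

Attribute B never appears on the right-hand side of any dependency, so B must belong to every candidate key.
{B}⁺ = {B}, which is not all of the schema, so we must add further attributes.
{A, B}⁺: AB→CEF adds C, E, F → {A, B, C, E, F}. Minimal: {B}⁺ = {B}; {A}⁺ = {A} — none reach the full schema.
{B, F}⁺: F→CE adds C, E; BEF→A adds A → {A, B, C, E, F}. Minimal: {F}⁺ = {C, E, F}; {B}⁺ = {B} — none reach the full schema.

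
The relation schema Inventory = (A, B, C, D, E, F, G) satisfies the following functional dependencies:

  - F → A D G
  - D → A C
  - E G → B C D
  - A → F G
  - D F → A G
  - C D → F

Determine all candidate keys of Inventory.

Attribute E never appears on the right-hand side of any dependency, so E must belong to every candidate key.
{E}⁺ = {E}, which is not all of the schema, so we must add further attributes.
{A, E}⁺: A→FG adds F, G; F→ADG adds D; D→AC adds C; EG→BCD adds B → {A, B, C, D, E, F, G}.
{D, E}⁺: D→AC adds A, C; A→FG adds F, G; EG→BCD adds B → {A, B, C, D, E, F, G}.
{E, F}⁺: F→ADG adds A, D, G; D→AC adds C; EG→BCD adds B → {A, B, C, D, E, F, G}.
{E, G}⁺: EG→BCD adds B, C, D; CD→F adds F; F→ADG adds A → {A, B, C, D, E, F, G}.

{A, E}, {D, E}, {E, F}, {E, G}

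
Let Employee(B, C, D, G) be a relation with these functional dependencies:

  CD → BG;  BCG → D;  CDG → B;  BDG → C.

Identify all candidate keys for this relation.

{C, D}, {B, C, G}, {B, D, G}

{C, D}⁺: CD→BG adds B, G → {B, C, D, G}. Minimal: {D}⁺ = {D}; {C}⁺ = {C} — none reach the full schema.
{B, C, G}⁺: BCG→D adds D → {B, C, D, G}. Minimal: {C, G}⁺ = {C, G}; {B, G}⁺ = {B, G}; {B, C}⁺ = {B, C} — none reach the full schema.
{B, D, G}⁺: BDG→C adds C → {B, C, D, G}. Minimal: {D, G}⁺ = {D, G}; {B, G}⁺ = {B, G}; {B, D}⁺ = {B, D} — none reach the full schema.
Any other superkey contains one of these as a subset, so there are no further candidate keys.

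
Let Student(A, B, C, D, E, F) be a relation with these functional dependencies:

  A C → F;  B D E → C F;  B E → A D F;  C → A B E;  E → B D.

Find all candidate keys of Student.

{C}⁺: C→ABE adds A, B, E; E→BD adds D; AC→F adds F → {A, B, C, D, E, F}.
{E}⁺: E→BD adds B, D; BDE→CF adds C, F; BE→ADF adds A → {A, B, C, D, E, F}.

{C}; {E}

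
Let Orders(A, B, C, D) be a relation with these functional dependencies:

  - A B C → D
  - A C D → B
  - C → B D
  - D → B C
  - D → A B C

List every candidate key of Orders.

{C}⁺: C→BD adds B, D; D→ABC adds A → {A, B, C, D}.
{D}⁺: D→BC adds B, C; D→ABC adds A → {A, B, C, D}.
Any other superkey contains one of these as a subset, so there are no further candidate keys.

{C}, {D}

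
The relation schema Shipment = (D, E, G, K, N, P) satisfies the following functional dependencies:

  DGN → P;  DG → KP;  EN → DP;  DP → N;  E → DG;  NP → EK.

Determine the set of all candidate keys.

{E}⁺: E→DG adds D, G; DG→KP adds K, P; DP→N adds N → {D, E, G, K, N, P}.
{D, G}⁺: DG→KP adds K, P; DP→N adds N; NP→EK adds E → {D, E, G, K, N, P}. Minimal: {G}⁺ = {G}; {D}⁺ = {D} — none reach the full schema.
{D, P}⁺: DP→N adds N; NP→EK adds E, K; E→DG adds G → {D, E, G, K, N, P}. Minimal: {P}⁺ = {P}; {D}⁺ = {D} — none reach the full schema.
{N, P}⁺: NP→EK adds E, K; EN→DP adds D; E→DG adds G → {D, E, G, K, N, P}. Minimal: {P}⁺ = {P}; {N}⁺ = {N} — none reach the full schema.

{E}, {D, G}, {D, P}, {N, P}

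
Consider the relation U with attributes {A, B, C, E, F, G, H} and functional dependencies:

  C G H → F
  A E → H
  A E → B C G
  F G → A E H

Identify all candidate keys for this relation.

{A, E}⁺: AE→H adds H; AE→BCG adds B, C, G; CGH→F adds F → {A, B, C, E, F, G, H}.
{F, G}⁺: FG→AEH adds A, E, H; AE→BCG adds B, C → {A, B, C, E, F, G, H}.
{C, G, H}⁺: CGH→F adds F; FG→AEH adds A, E; AE→BCG adds B → {A, B, C, E, F, G, H}.

{A, E}, {F, G}, {C, G, H}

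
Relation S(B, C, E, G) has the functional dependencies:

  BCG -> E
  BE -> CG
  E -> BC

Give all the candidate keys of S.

{E}, {B, C, G}

{E}⁺: E→BC adds B, C; BE→CG adds G → {B, C, E, G}.
{B, C, G}⁺: BCG→E adds E → {B, C, E, G}.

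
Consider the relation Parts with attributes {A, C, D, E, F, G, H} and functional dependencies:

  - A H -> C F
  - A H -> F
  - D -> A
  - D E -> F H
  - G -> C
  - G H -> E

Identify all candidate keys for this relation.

(D, E, G); (D, G, H)

Attributes D, G never appear on any right-hand side, so every candidate key must contain {D, G}.
{D, G}⁺ = {A, C, D, G}, which is not all of the schema, so we must add further attributes.
{D, E, G}⁺: D→A adds A; DE→FH adds F, H; G→C adds C → {A, C, D, E, F, G, H}. Minimal: {E, G}⁺ = {C, E, G}; {D, G}⁺ = {A, C, D, G}; {D, E}⁺ = {A, C, D, E, F, H} — none reach the full schema.
{D, G, H}⁺: D→A adds A; G→C adds C; GH→E adds E; AH→CF adds F → {A, C, D, E, F, G, H}. Minimal: {G, H}⁺ = {C, E, G, H}; {D, H}⁺ = {A, C, D, F, H}; {D, G}⁺ = {A, C, D, G} — none reach the full schema.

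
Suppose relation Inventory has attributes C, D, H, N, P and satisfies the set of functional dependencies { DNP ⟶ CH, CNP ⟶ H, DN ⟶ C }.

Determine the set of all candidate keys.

Attributes D, N, P never appear on any right-hand side, so every candidate key must contain {D, N, P}.
{D, N, P}⁺ = {C, D, H, N, P}, which is all of the schema, so {D, N, P} is the only candidate key.

(D, N, P)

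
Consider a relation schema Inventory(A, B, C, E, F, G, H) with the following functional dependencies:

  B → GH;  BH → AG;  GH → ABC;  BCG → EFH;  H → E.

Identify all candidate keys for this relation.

{B}; {G, H}

{B}⁺: B→GH adds G, H; BH→AG adds A; GH→ABC adds C; BCG→EFH adds E, F → {A, B, C, E, F, G, H}.
{G, H}⁺: GH→ABC adds A, B, C; BCG→EFH adds E, F → {A, B, C, E, F, G, H}. Minimal: {H}⁺ = {E, H}; {G}⁺ = {G} — none reach the full schema.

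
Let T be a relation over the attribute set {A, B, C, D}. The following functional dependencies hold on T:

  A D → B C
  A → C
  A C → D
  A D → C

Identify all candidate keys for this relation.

{A}

{A}⁺: A→C adds C; AC→D adds D; AD→BC adds B → {A, B, C, D}.
No other minimal superkey exists.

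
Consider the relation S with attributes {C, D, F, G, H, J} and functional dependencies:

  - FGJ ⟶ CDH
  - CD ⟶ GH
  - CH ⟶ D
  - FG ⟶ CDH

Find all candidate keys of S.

{F, G, J}, {C, D, F, J}, {C, F, H, J}

Attributes F, J never appear on any right-hand side, so every candidate key must contain {F, J}.
{F, J}⁺ = {F, J}, which is not all of the schema, so we must add further attributes.
{F, G, J}⁺: FGJ→CDH adds C, D, H → {C, D, F, G, H, J}.
{C, D, F, J}⁺: CD→GH adds G, H → {C, D, F, G, H, J}.
{C, F, H, J}⁺: CH→D adds D; CD→GH adds G → {C, D, F, G, H, J}.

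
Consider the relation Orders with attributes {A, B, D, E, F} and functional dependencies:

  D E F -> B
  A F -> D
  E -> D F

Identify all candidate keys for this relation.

{A, E}

Attributes A, E never appear on any right-hand side, so every candidate key must contain {A, E}.
{A, E}⁺ = {A, B, D, E, F}, which is all of the schema, so {A, E} is the only candidate key.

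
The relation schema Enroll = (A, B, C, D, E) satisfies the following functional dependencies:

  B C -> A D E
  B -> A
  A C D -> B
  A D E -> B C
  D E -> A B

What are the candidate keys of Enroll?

{B, C}, {D, E}, {A, C, D}

{B, C}⁺: BC→ADE adds A, D, E → {A, B, C, D, E}. Minimal: {C}⁺ = {C}; {B}⁺ = {A, B} — none reach the full schema.
{D, E}⁺: DE→AB adds A, B; ADE→BC adds C → {A, B, C, D, E}. Minimal: {E}⁺ = {E}; {D}⁺ = {D} — none reach the full schema.
{A, C, D}⁺: ACD→B adds B; BC→ADE adds E → {A, B, C, D, E}. Minimal: {C, D}⁺ = {C, D}; {A, D}⁺ = {A, D}; {A, C}⁺ = {A, C} — none reach the full schema.
Any other superkey contains one of these as a subset, so there are no further candidate keys.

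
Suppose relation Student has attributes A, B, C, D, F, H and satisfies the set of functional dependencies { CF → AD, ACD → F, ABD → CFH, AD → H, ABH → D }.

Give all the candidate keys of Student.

Attribute B never appears on the right-hand side of any dependency, so B must belong to every candidate key.
{B}⁺ = {B}, which is not all of the schema, so we must add further attributes.
{A, B, D}⁺: ABD→CFH adds C, F, H → {A, B, C, D, F, H}. Minimal: {B, D}⁺ = {B, D}; {A, D}⁺ = {A, D, H}; {A, B}⁺ = {A, B} — none reach the full schema.
{A, B, H}⁺: ABH→D adds D; ABD→CFH adds C, F → {A, B, C, D, F, H}. Minimal: {B, H}⁺ = {B, H}; {A, H}⁺ = {A, H}; {A, B}⁺ = {A, B} — none reach the full schema.
{B, C, F}⁺: CF→AD adds A, D; ABD→CFH adds H → {A, B, C, D, F, H}. Minimal: {C, F}⁺ = {A, C, D, F, H}; {B, F}⁺ = {B, F}; {B, C}⁺ = {B, C} — none reach the full schema.
Any other superkey contains one of these as a subset, so there are no further candidate keys.

ABD, ABH, BCF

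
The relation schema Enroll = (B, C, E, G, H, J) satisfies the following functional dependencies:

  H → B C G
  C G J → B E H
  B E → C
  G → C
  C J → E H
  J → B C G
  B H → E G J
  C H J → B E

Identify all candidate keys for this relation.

{H}; {J}

{H}⁺: H→BCG adds B, C, G; BH→EGJ adds E, J → {B, C, E, G, H, J}.
{J}⁺: J→BCG adds B, C, G; CGJ→BEH adds E, H → {B, C, E, G, H, J}.
Any other superkey contains one of these as a subset, so there are no further candidate keys.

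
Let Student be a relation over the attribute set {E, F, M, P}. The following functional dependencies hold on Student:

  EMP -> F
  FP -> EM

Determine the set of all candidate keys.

Attribute P never appears on the right-hand side of any dependency, so P must belong to every candidate key.
{P}⁺ = {P}, which is not all of the schema, so we must add further attributes.
{F, P}⁺: FP→EM adds E, M → {E, F, M, P}.
{E, M, P}⁺: EMP→F adds F → {E, F, M, P}.
Any other superkey contains one of these as a subset, so there are no further candidate keys.

FP, EMP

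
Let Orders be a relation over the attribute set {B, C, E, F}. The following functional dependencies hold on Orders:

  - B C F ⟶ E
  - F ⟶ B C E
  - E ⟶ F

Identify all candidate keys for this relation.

{E}; {F}

{E}⁺: E→F adds F; F→BCE adds B, C → {B, C, E, F}.
{F}⁺: F→BCE adds B, C, E → {B, C, E, F}.
Any other superkey contains one of these as a subset, so there are no further candidate keys.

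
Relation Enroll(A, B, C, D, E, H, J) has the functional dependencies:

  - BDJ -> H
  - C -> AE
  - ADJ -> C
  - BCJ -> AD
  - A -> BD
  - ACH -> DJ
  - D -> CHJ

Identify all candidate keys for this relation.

A, C, D

{A}⁺: A→BD adds B, D; D→CHJ adds C, H, J; C→AE adds E → {A, B, C, D, E, H, J}.
{C}⁺: C→AE adds A, E; A→BD adds B, D; D→CHJ adds H, J → {A, B, C, D, E, H, J}.
{D}⁺: D→CHJ adds C, H, J; C→AE adds A, E; A→BD adds B → {A, B, C, D, E, H, J}.
Any other superkey contains one of these as a subset, so there are no further candidate keys.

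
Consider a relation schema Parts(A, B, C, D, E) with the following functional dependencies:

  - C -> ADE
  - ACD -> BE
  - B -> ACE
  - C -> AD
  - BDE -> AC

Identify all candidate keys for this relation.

B; C

{B}⁺: B→ACE adds A, C, E; C→AD adds D → {A, B, C, D, E}.
{C}⁺: C→ADE adds A, D, E; ACD→BE adds B → {A, B, C, D, E}.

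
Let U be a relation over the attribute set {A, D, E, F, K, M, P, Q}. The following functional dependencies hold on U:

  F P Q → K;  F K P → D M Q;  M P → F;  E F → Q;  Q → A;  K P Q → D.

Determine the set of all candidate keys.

Attributes E, P never appear on any right-hand side, so every candidate key must contain {E, P}.
{E, P}⁺ = {E, P}, which is not all of the schema, so we must add further attributes.
{E, F, P}⁺: EF→Q adds Q; Q→A adds A; FPQ→K adds K; FKP→DMQ adds D, M → {A, D, E, F, K, M, P, Q}.
{E, M, P}⁺: MP→F adds F; EF→Q adds Q; Q→A adds A; FPQ→K adds K; FKP→DMQ adds D → {A, D, E, F, K, M, P, Q}.
Any other superkey contains one of these as a subset, so there are no further candidate keys.

(E, F, P); (E, M, P)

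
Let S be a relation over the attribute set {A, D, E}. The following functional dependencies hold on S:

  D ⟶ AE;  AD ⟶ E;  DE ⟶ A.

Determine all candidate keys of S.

D

Attribute D never appears on the right-hand side of any dependency, so D must belong to every candidate key.
{D}⁺ = {A, D, E}, which is all of the schema, so {D} is the only candidate key.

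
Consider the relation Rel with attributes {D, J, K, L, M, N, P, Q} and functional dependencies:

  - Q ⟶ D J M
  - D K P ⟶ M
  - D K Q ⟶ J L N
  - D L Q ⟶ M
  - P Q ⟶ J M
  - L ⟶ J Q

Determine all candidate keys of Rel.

(K, L, P), (K, P, Q)

{K, L, P}⁺: L→JQ adds J, Q; Q→DJM adds D, M; DKQ→JLN adds N → {D, J, K, L, M, N, P, Q}. Minimal: {L, P}⁺ = {D, J, L, M, P, Q}; {K, P}⁺ = {K, P}; {K, L}⁺ = {D, J, K, L, M, N, Q} — none reach the full schema.
{K, P, Q}⁺: Q→DJM adds D, J, M; DKQ→JLN adds L, N → {D, J, K, L, M, N, P, Q}. Minimal: {P, Q}⁺ = {D, J, M, P, Q}; {K, Q}⁺ = {D, J, K, L, M, N, Q}; {K, P}⁺ = {K, P} — none reach the full schema.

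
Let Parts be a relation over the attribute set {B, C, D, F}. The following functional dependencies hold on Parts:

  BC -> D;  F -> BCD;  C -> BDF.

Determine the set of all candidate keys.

{C}⁺: C→BDF adds B, D, F → {B, C, D, F}.
{F}⁺: F→BCD adds B, C, D → {B, C, D, F}.

{C}, {F}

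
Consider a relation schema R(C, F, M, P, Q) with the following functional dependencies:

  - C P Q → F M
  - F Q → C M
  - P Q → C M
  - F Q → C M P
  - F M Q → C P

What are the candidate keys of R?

Attribute Q never appears on the right-hand side of any dependency, so Q must belong to every candidate key.
{Q}⁺ = {Q}, which is not all of the schema, so we must add further attributes.
{F, Q}⁺: FQ→CM adds C, M; FQ→CMP adds P → {C, F, M, P, Q}. Minimal: {Q}⁺ = {Q}; {F}⁺ = {F} — none reach the full schema.
{P, Q}⁺: PQ→CM adds C, M; CPQ→FM adds F → {C, F, M, P, Q}. Minimal: {Q}⁺ = {Q}; {P}⁺ = {P} — none reach the full schema.
Any other superkey contains one of these as a subset, so there are no further candidate keys.

FQ; PQ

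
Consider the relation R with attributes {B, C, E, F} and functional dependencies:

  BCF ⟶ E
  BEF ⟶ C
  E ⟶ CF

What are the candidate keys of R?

Attribute B never appears on the right-hand side of any dependency, so B must belong to every candidate key.
{B}⁺ = {B}, which is not all of the schema, so we must add further attributes.
{B, E}⁺: E→CF adds C, F → {B, C, E, F}. Minimal: {E}⁺ = {C, E, F}; {B}⁺ = {B} — none reach the full schema.
{B, C, F}⁺: BCF→E adds E → {B, C, E, F}. Minimal: {C, F}⁺ = {C, F}; {B, F}⁺ = {B, F}; {B, C}⁺ = {B, C} — none reach the full schema.

{B, E}, {B, C, F}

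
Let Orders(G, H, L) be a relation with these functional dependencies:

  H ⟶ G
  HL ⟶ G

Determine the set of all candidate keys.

{H, L}

Attributes H, L never appear on any right-hand side, so every candidate key must contain {H, L}.
{H, L}⁺ = {G, H, L}, which is all of the schema, so {H, L} is the only candidate key.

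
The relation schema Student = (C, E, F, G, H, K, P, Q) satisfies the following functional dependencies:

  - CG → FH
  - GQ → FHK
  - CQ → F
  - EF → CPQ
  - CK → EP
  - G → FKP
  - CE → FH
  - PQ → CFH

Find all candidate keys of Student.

CG, EG, GQ

Attribute G never appears on the right-hand side of any dependency, so G must belong to every candidate key.
{G}⁺ = {F, G, K, P}, which is not all of the schema, so we must add further attributes.
{C, G}⁺: CG→FH adds F, H; G→FKP adds K, P; CK→EP adds E; EF→CPQ adds Q → {C, E, F, G, H, K, P, Q}. Minimal: {G}⁺ = {F, G, K, P}; {C}⁺ = {C} — none reach the full schema.
{E, G}⁺: G→FKP adds F, K, P; EF→CPQ adds C, Q; CE→FH adds H → {C, E, F, G, H, K, P, Q}. Minimal: {G}⁺ = {F, G, K, P}; {E}⁺ = {E} — none reach the full schema.
{G, Q}⁺: GQ→FHK adds F, H, K; G→FKP adds P; PQ→CFH adds C; CK→EP adds E → {C, E, F, G, H, K, P, Q}. Minimal: {Q}⁺ = {Q}; {G}⁺ = {F, G, K, P} — none reach the full schema.
Any other superkey contains one of these as a subset, so there are no further candidate keys.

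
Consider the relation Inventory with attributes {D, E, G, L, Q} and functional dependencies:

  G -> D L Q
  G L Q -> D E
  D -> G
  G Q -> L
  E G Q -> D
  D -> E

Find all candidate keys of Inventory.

{D}, {G}

{D}⁺: D→G adds G; D→E adds E; G→DLQ adds L, Q → {D, E, G, L, Q}.
{G}⁺: G→DLQ adds D, L, Q; GLQ→DE adds E → {D, E, G, L, Q}.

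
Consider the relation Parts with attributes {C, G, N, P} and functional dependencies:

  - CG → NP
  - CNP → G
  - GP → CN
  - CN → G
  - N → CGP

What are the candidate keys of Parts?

{N}; {C, G}; {G, P}

{N}⁺: N→CGP adds C, G, P → {C, G, N, P}.
{C, G}⁺: CG→NP adds N, P → {C, G, N, P}.
{G, P}⁺: GP→CN adds C, N → {C, G, N, P}.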